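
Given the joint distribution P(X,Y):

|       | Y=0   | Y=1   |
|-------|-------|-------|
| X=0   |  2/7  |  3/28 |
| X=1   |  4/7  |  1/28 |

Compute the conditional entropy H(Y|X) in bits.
0.5281 bits

H(Y|X) = H(X,Y) - H(X)

H(X,Y) = -Σ_{x,y} P(x,y) log₂ P(x,y). Per-cell terms -P(x,y)·log₂P(x,y):
  X=0: 0.5164, 0.3453
  X=1: 0.4613, 0.1717
Sum of the 4 terms: H(X,Y) = 1.4947 bits

Marginal of X (row sums):
  P(X=0) = 2/7 + 3/28 = 11/28
  P(X=1) = 4/7 + 1/28 = 17/28
H(X) = -[(11/28)·log₂(11/28) + (17/28)·log₂(17/28)]
  = 0.5295 + 0.4371 = 0.9666 bits

H(Y|X) = H(X,Y) - H(X) = 1.4947 - 0.9666 = 0.5281 bits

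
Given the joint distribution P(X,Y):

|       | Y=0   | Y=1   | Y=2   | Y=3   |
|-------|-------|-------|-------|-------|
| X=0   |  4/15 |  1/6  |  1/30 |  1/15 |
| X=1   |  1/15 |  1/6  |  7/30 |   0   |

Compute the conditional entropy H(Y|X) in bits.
1.5477 bits

H(Y|X) = H(X,Y) - H(X)

H(X,Y) = -Σ_{x,y} P(x,y) log₂ P(x,y). Per-cell terms -P(x,y)·log₂P(x,y):
  X=0: 0.50850, 0.43083, 0.16356, 0.26046
  X=1: 0.26046, 0.43083, 0.48989, 0.00000
  (cells with P = 0 contribute 0)
Sum of the 8 terms: H(X,Y) = 2.5445 bits

Marginal of X (row sums):
  P(X=0) = 4/15 + 1/6 + 1/30 + 1/15 = 8/15
  P(X=1) = 1/15 + 1/6 + 7/30 + 0 = 7/15
H(X) = -[(8/15)·log₂(8/15) + (7/15)·log₂(7/15)]
  = 0.48367 + 0.51312 = 0.9968 bits

H(Y|X) = H(X,Y) - H(X) = 2.5445 - 0.9968 = 1.5477 bits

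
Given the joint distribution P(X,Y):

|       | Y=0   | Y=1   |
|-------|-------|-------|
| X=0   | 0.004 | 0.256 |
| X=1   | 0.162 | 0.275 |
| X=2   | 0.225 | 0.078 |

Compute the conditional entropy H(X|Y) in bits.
1.2785 bits

H(X|Y) = H(X,Y) - H(Y)

H(X,Y) = -Σ_{x,y} P(x,y) log₂ P(x,y). Per-cell terms -P(x,y)·log₂P(x,y):
  X=0: 0.03186, 0.50324
  X=1: 0.42540, 0.51219
  X=2: 0.48420, 0.28707
Sum of the 6 terms: H(X,Y) = 2.24396 bits

Marginal of Y (column sums):
  P(Y=0) = 0.004 + 0.162 + 0.225 = 0.391
  P(Y=1) = 0.256 + 0.275 + 0.078 = 0.609
H(Y) = -[0.391·log₂(0.391) + 0.609·log₂(0.609)]
  = 0.52971 + 0.43573 = 0.96544 bits

H(X|Y) = H(X,Y) - H(Y) = 2.24396 - 0.96544 = 1.2785 bits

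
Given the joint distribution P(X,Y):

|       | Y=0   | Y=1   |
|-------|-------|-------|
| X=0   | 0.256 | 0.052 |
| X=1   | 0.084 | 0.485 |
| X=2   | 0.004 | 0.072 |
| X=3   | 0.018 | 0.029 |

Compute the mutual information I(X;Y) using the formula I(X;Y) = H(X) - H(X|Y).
0.3312 bits

I(X;Y) = H(X) - H(X|Y)

Marginal of X (row sums):
  P(X=0) = 0.256 + 0.052 = 0.308
  P(X=1) = 0.084 + 0.485 = 0.569
  P(X=2) = 0.004 + 0.072 = 0.076
  P(X=3) = 0.018 + 0.029 = 0.047
H(X) = -[0.308·log₂(0.308) + 0.569·log₂(0.569) + 0.076·log₂(0.076) + 0.047·log₂(0.047)]
  = 0.5232913 + 0.4628812 + 0.2825571 + 0.2073262 = 1.476056 bits

Marginal of Y (column sums):
  P(Y=0) = 0.256 + 0.084 + 0.004 + 0.018 = 0.362
  P(Y=1) = 0.052 + 0.485 + 0.072 + 0.029 = 0.638
H(X|Y) = Σ_y P(y)·H(X|Y=y):
  Y=0: P(Y=0) = 0.362, P(X|Y=0) = (128/181, 42/181, 2/181, 9/181) → H(X|Y=0) = 1.1296434
  Y=1: P(Y=1) = 0.638, P(X|Y=1) = (26/319, 485/638, 36/319, 1/22) → H(X|Y=1) = 1.1534130
H(X|Y) = 0.362·1.1296434 + 0.638·1.1534130 = 1.144808 bits

I(X;Y) = H(X) - H(X|Y) = 1.476056 - 1.144808 = 0.3312 bits

Cross-check via I(X;Y) = H(X) + H(Y) - H(X,Y): computing H(Y) from the column sums and H(X,Y) from the 8 cells in the same way gives H(Y) = 0.944331 bits and H(X,Y) = 2.089139 bits, so
I(X;Y) = 1.476056 + 0.944331 - 2.089139 = 0.3312 bits ✓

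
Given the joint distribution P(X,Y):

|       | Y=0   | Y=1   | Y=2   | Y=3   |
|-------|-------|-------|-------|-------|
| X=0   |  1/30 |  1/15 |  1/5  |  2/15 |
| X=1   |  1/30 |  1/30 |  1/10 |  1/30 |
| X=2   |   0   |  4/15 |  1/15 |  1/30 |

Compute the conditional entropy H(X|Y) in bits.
1.2451 bits

H(X|Y) = H(X,Y) - H(Y)

H(X,Y) = -Σ_{x,y} P(x,y) log₂ P(x,y). Per-cell terms -P(x,y)·log₂P(x,y):
  X=0: 0.16356, 0.26046, 0.46439, 0.38759
  X=1: 0.16356, 0.16356, 0.33219, 0.16356
  X=2: 0.00000, 0.50850, 0.26046, 0.16356
  (cells with P = 0 contribute 0)
Sum of the 12 terms: H(X,Y) = 3.0314 bits

Marginal of Y (column sums):
  P(Y=0) = 1/30 + 1/30 + 0 = 1/15
  P(Y=1) = 1/15 + 1/30 + 4/15 = 11/30
  P(Y=2) = 1/5 + 1/10 + 1/15 = 11/30
  P(Y=3) = 2/15 + 1/30 + 1/30 = 1/5
H(Y) = -[(1/15)·log₂(1/15) + (11/30)·log₂(11/30) + (11/30)·log₂(11/30) + (1/5)·log₂(1/5)]
  = 0.26046 + 0.53073 + 0.53073 + 0.46439 = 1.7863 bits

H(X|Y) = H(X,Y) - H(Y) = 3.0314 - 1.7863 = 1.2451 bits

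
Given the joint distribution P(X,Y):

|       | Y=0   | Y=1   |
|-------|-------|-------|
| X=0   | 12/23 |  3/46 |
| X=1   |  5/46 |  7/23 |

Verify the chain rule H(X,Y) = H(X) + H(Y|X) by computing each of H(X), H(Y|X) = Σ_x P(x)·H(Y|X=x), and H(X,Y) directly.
H(X) = 0.9781 bits, H(Y|X) = 0.6388 bits, H(X,Y) = 1.6169 bits

Marginal of X (row sums):
  P(X=0) = 12/23 + 3/46 = 27/46
  P(X=1) = 5/46 + 7/23 = 19/46
H(X) = -[(27/46)·log₂(27/46) + (19/46)·log₂(19/46)]
  = 0.45118 + 0.52689 = 0.9781 bits

H(Y|X) = Σ_x P(x)·H(Y|X=x):
  X=0: P(X=0) = 27/46, P(Y|X=0) = (8/9, 1/9) → H(Y|X=0) = 0.50326
  X=1: P(X=1) = 19/46, P(Y|X=1) = (5/19, 14/19) → H(Y|X=1) = 0.83147
H(Y|X) = (27/46)·0.50326 + (19/46)·0.83147 = 0.6388 bits

H(X,Y) = -Σ_{x,y} P(x,y) log₂ P(x,y). Per-cell terms -P(x,y)·log₂P(x,y):
  X=0: 0.48970, 0.25687
  X=1: 0.34800, 0.52232
Sum of the 4 terms: H(X,Y) = 1.6169 bits

Chain rule check:
  H(X) + H(Y|X) = 0.9781 + 0.6388 = 1.6169 bits
  H(X,Y) = 1.6169 bits
✓ Chain rule verified.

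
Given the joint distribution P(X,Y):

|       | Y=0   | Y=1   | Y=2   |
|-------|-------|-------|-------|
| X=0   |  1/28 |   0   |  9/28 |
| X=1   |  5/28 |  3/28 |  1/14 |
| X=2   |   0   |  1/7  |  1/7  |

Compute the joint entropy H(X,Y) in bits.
2.5611 bits

H(X,Y) = -Σ_{x,y} P(x,y) log₂ P(x,y). Per-cell terms -P(x,y)·log₂P(x,y):
  X=0: 0.171691, 0.000000, 0.526317
  X=1: 0.443826, 0.345256, 0.271954
  X=2: 0.000000, 0.401051, 0.401051
  (cells with P = 0 contribute 0)
Sum of the 9 terms: H(X,Y) = 2.5611 bits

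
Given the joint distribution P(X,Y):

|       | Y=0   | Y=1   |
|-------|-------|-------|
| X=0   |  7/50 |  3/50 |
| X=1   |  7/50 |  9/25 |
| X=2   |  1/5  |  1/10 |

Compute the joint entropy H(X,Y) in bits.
2.3649 bits

H(X,Y) = -Σ_{x,y} P(x,y) log₂ P(x,y). Per-cell terms -P(x,y)·log₂P(x,y):
  X=0: 0.3971, 0.2435
  X=1: 0.3971, 0.5306
  X=2: 0.4644, 0.3322
Sum of the 6 terms: H(X,Y) = 2.3649 bits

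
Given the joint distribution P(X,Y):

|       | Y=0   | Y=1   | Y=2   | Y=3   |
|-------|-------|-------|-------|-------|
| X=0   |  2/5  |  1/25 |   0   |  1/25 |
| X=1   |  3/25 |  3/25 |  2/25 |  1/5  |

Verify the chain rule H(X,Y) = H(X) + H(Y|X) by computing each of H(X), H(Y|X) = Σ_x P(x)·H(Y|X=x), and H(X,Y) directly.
H(X) = 0.9988 bits, H(Y|X) = 1.3915 bits, H(X,Y) = 2.3903 bits

Marginal of X (row sums):
  P(X=0) = 2/5 + 1/25 + 0 + 1/25 = 12/25
  P(X=1) = 3/25 + 3/25 + 2/25 + 1/5 = 13/25
H(X) = -[(12/25)·log₂(12/25) + (13/25)·log₂(13/25)]
  = 0.508269 + 0.490577 = 0.9988 bits

H(Y|X) = Σ_x P(x)·H(Y|X=x):
  X=0: P(X=0) = 12/25, P(Y|X=0) = (5/6, 1/12, 0, 1/12) → H(Y|X=0) = 0.816689
  X=1: P(X=1) = 13/25, P(Y|X=1) = (3/13, 3/13, 2/13, 5/13) → H(Y|X=1) = 1.922023
H(Y|X) = (12/25)·0.816689 + (13/25)·1.922023 = 1.3915 bits

H(X,Y) = -Σ_{x,y} P(x,y) log₂ P(x,y). Per-cell terms -P(x,y)·log₂P(x,y):
  X=0: 0.528771, 0.185754, 0.000000, 0.185754
  X=1: 0.367067, 0.367067, 0.291508, 0.464386
  (cells with P = 0 contribute 0)
Sum of the 8 terms: H(X,Y) = 2.3903 bits

Chain rule check:
  H(X) + H(Y|X) = 0.9988 + 1.3915 = 2.3903 bits
  H(X,Y) = 2.3903 bits
✓ Chain rule verified.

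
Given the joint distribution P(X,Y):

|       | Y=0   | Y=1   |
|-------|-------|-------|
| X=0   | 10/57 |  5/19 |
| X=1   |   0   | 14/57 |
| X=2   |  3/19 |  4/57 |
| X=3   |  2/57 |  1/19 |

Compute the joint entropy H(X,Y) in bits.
2.5275 bits

H(X,Y) = -Σ_{x,y} P(x,y) log₂ P(x,y). Per-cell terms -P(x,y)·log₂P(x,y):
  X=0: 0.4405, 0.5068
  X=1: 0.0000, 0.4975
  X=2: 0.4205, 0.2690
  X=3: 0.1696, 0.2236
  (cells with P = 0 contribute 0)
Sum of the 8 terms: H(X,Y) = 2.5275 bits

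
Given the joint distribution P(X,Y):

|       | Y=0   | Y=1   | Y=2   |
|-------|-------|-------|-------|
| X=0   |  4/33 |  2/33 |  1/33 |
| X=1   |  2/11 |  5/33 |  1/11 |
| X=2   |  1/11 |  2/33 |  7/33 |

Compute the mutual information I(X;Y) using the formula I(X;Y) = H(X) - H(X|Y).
0.1237 bits

I(X;Y) = H(X) - H(X|Y)

Marginal of X (row sums):
  P(X=0) = 4/33 + 2/33 + 1/33 = 7/33
  P(X=1) = 2/11 + 5/33 + 1/11 = 14/33
  P(X=2) = 1/11 + 2/33 + 7/33 = 4/11
H(X) = -[(7/33)·log₂(7/33) + (14/33)·log₂(14/33) + (4/11)·log₂(4/11)]
  = 0.4745 + 0.5248 + 0.5307 = 1.5300 bits

Marginal of Y (column sums):
  P(Y=0) = 4/33 + 2/11 + 1/11 = 13/33
  P(Y=1) = 2/33 + 5/33 + 2/33 = 3/11
  P(Y=2) = 1/33 + 1/11 + 7/33 = 1/3
H(X|Y) = Σ_y P(y)·H(X|Y=y):
  Y=0: P(Y=0) = 13/33, P(X|Y=0) = (4/13, 6/13, 3/13) → H(X|Y=0) = 1.5262
  Y=1: P(Y=1) = 3/11, P(X|Y=1) = (2/9, 5/9, 2/9) → H(X|Y=1) = 1.4355
  Y=2: P(Y=2) = 1/3, P(X|Y=2) = (1/11, 3/11, 7/11) → H(X|Y=2) = 1.2407
H(X|Y) = (13/33)·1.5262 + (3/11)·1.4355 + (1/3)·1.2407 = 1.4063 bits

I(X;Y) = H(X) - H(X|Y) = 1.5300 - 1.4063 = 0.1237 bits

Cross-check via I(X;Y) = H(X) + H(Y) - H(X,Y): computing H(Y) from the column sums and H(X,Y) from the 9 cells in the same way gives H(Y) = 1.5690 bits and H(X,Y) = 2.9753 bits, so
I(X;Y) = 1.5300 + 1.5690 - 2.9753 = 0.1237 bits ✓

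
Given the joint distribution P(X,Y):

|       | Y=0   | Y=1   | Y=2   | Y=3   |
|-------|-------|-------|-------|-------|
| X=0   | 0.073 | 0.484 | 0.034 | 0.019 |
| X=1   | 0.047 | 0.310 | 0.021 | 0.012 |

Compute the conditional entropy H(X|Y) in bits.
0.9648 bits

H(X|Y) = H(X,Y) - H(Y)

H(X,Y) = -Σ_{x,y} P(x,y) log₂ P(x,y). Per-cell terms -P(x,y)·log₂P(x,y):
  X=0: 0.27565, 0.50671, 0.16586, 0.10864
  X=1: 0.20733, 0.52379, 0.11704, 0.07657
Sum of the 8 terms: H(X,Y) = 1.9816 bits

Marginal of Y (column sums):
  P(Y=0) = 0.073 + 0.047 = 0.120
  P(Y=1) = 0.484 + 0.310 = 0.794
  P(Y=2) = 0.034 + 0.021 = 0.055
  P(Y=3) = 0.019 + 0.012 = 0.031
H(Y) = -[0.120·log₂(0.120) + 0.794·log₂(0.794) + 0.055·log₂(0.055) + 0.031·log₂(0.031)]
  = 0.36707 + 0.26423 + 0.23014 + 0.15536 = 1.0168 bits

H(X|Y) = H(X,Y) - H(Y) = 1.9816 - 1.0168 = 0.9648 bits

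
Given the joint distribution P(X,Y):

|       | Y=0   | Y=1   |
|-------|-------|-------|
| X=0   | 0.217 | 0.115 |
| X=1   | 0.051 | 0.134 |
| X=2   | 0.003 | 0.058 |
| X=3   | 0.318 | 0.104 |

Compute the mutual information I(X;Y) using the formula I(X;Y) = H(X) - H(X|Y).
0.1536 bits

I(X;Y) = H(X) - H(X|Y)

Marginal of X (row sums):
  P(X=0) = 0.217 + 0.115 = 0.332
  P(X=1) = 0.051 + 0.134 = 0.185
  P(X=2) = 0.003 + 0.058 = 0.061
  P(X=3) = 0.318 + 0.104 = 0.422
H(X) = -[0.332·log₂(0.332) + 0.185·log₂(0.185) + 0.061·log₂(0.061) + 0.422·log₂(0.422)]
  = 0.5281 + 0.4504 + 0.2461 + 0.5253 = 1.7499 bits

Marginal of Y (column sums):
  P(Y=0) = 0.217 + 0.051 + 0.003 + 0.318 = 0.589
  P(Y=1) = 0.115 + 0.134 + 0.058 + 0.104 = 0.411
H(X|Y) = Σ_y P(y)·H(X|Y=y):
  Y=0: P(Y=0) = 0.589, P(X|Y=0) = (7/19, 51/589, 3/589, 318/589) → H(X|Y=0) = 1.3553
  Y=1: P(Y=1) = 0.411, P(X|Y=1) = (115/411, 134/411, 58/411, 104/411) → H(X|Y=1) = 1.9416
H(X|Y) = 0.589·1.3553 + 0.411·1.9416 = 1.5963 bits

I(X;Y) = H(X) - H(X|Y) = 1.7499 - 1.5963 = 0.1536 bits

Cross-check via I(X;Y) = H(X) + H(Y) - H(X,Y): computing H(Y) from the column sums and H(X,Y) from the 8 cells in the same way gives H(Y) = 0.9770 bits and H(X,Y) = 2.5733 bits, so
I(X;Y) = 1.7499 + 0.9770 - 2.5733 = 0.1536 bits ✓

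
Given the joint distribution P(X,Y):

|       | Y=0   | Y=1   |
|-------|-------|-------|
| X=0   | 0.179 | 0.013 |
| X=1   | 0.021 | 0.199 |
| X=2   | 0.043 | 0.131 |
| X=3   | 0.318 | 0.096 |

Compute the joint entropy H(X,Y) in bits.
2.5358 bits

H(X,Y) = -Σ_{x,y} P(x,y) log₂ P(x,y). Per-cell terms -P(x,y)·log₂P(x,y):
  X=0: 0.44427, 0.08145
  X=1: 0.11704, 0.46350
  X=2: 0.19520, 0.38414
  X=3: 0.52562, 0.32456
Sum of the 8 terms: H(X,Y) = 2.5358 bits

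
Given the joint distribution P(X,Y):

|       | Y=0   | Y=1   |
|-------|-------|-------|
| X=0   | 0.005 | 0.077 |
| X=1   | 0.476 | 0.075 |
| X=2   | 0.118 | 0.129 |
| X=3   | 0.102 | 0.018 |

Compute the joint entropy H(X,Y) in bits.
2.2983 bits

H(X,Y) = -Σ_{x,y} P(x,y) log₂ P(x,y). Per-cell terms -P(x,y)·log₂P(x,y):
  X=0: 0.03822, 0.28482
  X=1: 0.50978, 0.28027
  X=2: 0.36381, 0.38114
  X=3: 0.33592, 0.10433
Sum of the 8 terms: H(X,Y) = 2.2983 bits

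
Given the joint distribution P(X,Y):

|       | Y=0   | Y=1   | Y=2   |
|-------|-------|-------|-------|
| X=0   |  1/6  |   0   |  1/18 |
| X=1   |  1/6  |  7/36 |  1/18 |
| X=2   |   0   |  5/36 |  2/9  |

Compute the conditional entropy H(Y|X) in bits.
1.1230 bits

H(Y|X) = H(X,Y) - H(X)

H(X,Y) = -Σ_{x,y} P(x,y) log₂ P(x,y). Per-cell terms -P(x,y)·log₂P(x,y):
  X=0: 0.43083, 0.00000, 0.23166
  X=1: 0.43083, 0.45939, 0.23166
  X=2: 0.00000, 0.39556, 0.48221
  (cells with P = 0 contribute 0)
Sum of the 9 terms: H(X,Y) = 2.6621 bits

Marginal of X (row sums):
  P(X=0) = 1/6 + 0 + 1/18 = 2/9
  P(X=1) = 1/6 + 7/36 + 1/18 = 5/12
  P(X=2) = 0 + 5/36 + 2/9 = 13/36
H(X) = -[(2/9)·log₂(2/9) + (5/12)·log₂(5/12) + (13/36)·log₂(13/36)]
  = 0.48221 + 0.52626 + 0.53065 = 1.5391 bits

H(Y|X) = H(X,Y) - H(X) = 2.6621 - 1.5391 = 1.1230 bits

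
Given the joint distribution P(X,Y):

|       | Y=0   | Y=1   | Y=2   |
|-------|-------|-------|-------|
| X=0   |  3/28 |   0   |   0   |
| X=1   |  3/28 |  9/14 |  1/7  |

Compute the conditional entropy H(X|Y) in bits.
0.2143 bits

H(X|Y) = H(X,Y) - H(Y)

H(X,Y) = -Σ_{x,y} P(x,y) log₂ P(x,y). Per-cell terms -P(x,y)·log₂P(x,y):
  X=0: 0.345256, 0.000000, 0.000000
  X=1: 0.345256, 0.409776, 0.401051
  (cells with P = 0 contribute 0)
Sum of the 6 terms: H(X,Y) = 1.50134 bits

Marginal of Y (column sums):
  P(Y=0) = 3/28 + 3/28 = 3/14
  P(Y=1) = 0 + 9/14 = 9/14
  P(Y=2) = 0 + 1/7 = 1/7
H(Y) = -[(3/14)·log₂(3/14) + (9/14)·log₂(9/14) + (1/7)·log₂(1/7)]
  = 0.476227 + 0.409776 + 0.401051 = 1.28705 bits

H(X|Y) = H(X,Y) - H(Y) = 1.50134 - 1.28705 = 0.2143 bits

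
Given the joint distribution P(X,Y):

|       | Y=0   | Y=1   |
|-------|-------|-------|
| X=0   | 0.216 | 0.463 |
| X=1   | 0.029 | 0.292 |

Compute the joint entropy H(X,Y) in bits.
1.6586 bits

H(X,Y) = -Σ_{x,y} P(x,y) log₂ P(x,y). Per-cell terms -P(x,y)·log₂P(x,y):
  X=0: 0.47755, 0.51435
  X=1: 0.14813, 0.51858
Sum of the 4 terms: H(X,Y) = 1.6586 bits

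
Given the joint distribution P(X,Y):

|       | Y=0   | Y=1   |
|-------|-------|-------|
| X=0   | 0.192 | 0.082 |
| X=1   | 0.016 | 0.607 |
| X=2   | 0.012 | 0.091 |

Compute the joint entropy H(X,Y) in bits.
1.6769 bits

H(X,Y) = -Σ_{x,y} P(x,y) log₂ P(x,y). Per-cell terms -P(x,y)·log₂P(x,y):
  X=0: 0.45712, 0.29588
  X=1: 0.09545, 0.43718
  X=2: 0.07657, 0.31468
Sum of the 6 terms: H(X,Y) = 1.6769 bits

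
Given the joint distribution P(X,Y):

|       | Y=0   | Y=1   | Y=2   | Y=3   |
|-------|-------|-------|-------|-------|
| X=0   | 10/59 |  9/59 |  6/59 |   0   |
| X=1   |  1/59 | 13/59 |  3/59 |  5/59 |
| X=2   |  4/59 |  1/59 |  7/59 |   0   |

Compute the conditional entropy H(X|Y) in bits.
1.1674 bits

H(X|Y) = H(X,Y) - H(Y)

H(X,Y) = -Σ_{x,y} P(x,y) log₂ P(x,y). Per-cell terms -P(x,y)·log₂P(x,y):
  X=0: 0.4340, 0.4138, 0.3354, 0.0000
  X=1: 0.0997, 0.4808, 0.2185, 0.3018
  X=2: 0.2632, 0.0997, 0.3649, 0.0000
  (cells with P = 0 contribute 0)
Sum of the 12 terms: H(X,Y) = 3.0118 bits

Marginal of Y (column sums):
  P(Y=0) = 10/59 + 1/59 + 4/59 = 15/59
  P(Y=1) = 9/59 + 13/59 + 1/59 = 23/59
  P(Y=2) = 6/59 + 3/59 + 7/59 = 16/59
  P(Y=3) = 0 + 5/59 + 0 = 5/59
H(Y) = -[(15/59)·log₂(15/59) + (23/59)·log₂(23/59) + (16/59)·log₂(16/59) + (5/59)·log₂(5/59)]
  = 0.5023 + 0.5298 + 0.5105 + 0.3018 = 1.8444 bits

H(X|Y) = H(X,Y) - H(Y) = 3.0118 - 1.8444 = 1.1674 bits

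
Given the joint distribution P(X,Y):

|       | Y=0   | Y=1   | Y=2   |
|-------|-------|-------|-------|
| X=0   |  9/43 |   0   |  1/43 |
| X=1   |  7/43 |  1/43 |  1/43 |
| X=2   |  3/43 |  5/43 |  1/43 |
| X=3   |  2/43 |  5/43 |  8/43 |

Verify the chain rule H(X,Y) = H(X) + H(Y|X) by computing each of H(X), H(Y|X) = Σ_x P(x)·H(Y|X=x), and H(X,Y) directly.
H(X) = 1.9639 bits, H(Y|X) = 1.0867 bits, H(X,Y) = 3.0506 bits

Marginal of X (row sums):
  P(X=0) = 9/43 + 0 + 1/43 = 10/43
  P(X=1) = 7/43 + 1/43 + 1/43 = 9/43
  P(X=2) = 3/43 + 5/43 + 1/43 = 9/43
  P(X=3) = 2/43 + 5/43 + 8/43 = 15/43
H(X) = -[(10/43)·log₂(10/43) + (9/43)·log₂(9/43) + (9/43)·log₂(9/43) + (15/43)·log₂(15/43)]
  = 0.48938 + 0.47226 + 0.47226 + 0.53001 = 1.9639 bits

H(Y|X) = Σ_x P(x)·H(Y|X=x):
  X=0: P(X=0) = 10/43, P(Y|X=0) = (9/10, 0, 1/10) → H(Y|X=0) = 0.46900
  X=1: P(X=1) = 9/43, P(Y|X=1) = (7/9, 1/9, 1/9) → H(Y|X=1) = 0.98643
  X=2: P(X=2) = 9/43, P(Y|X=2) = (1/3, 5/9, 1/9) → H(Y|X=2) = 1.35164
  X=3: P(X=3) = 15/43, P(Y|X=3) = (2/15, 1/3, 8/15) → H(Y|X=3) = 1.39958
H(Y|X) = (10/43)·0.46900 + (9/43)·0.98643 + (9/43)·1.35164 + (15/43)·1.39958 = 1.0867 bits

H(X,Y) = -Σ_{x,y} P(x,y) log₂ P(x,y). Per-cell terms -P(x,y)·log₂P(x,y):
  X=0: 0.47226, 0.00000, 0.12619
  X=1: 0.42633, 0.12619, 0.12619
  X=2: 0.26800, 0.36097, 0.12619
  X=3: 0.20587, 0.36097, 0.45140
  (cells with P = 0 contribute 0)
Sum of the 12 terms: H(X,Y) = 3.0506 bits

Chain rule check:
  H(X) + H(Y|X) = 1.9639 + 1.0867 = 3.0506 bits
  H(X,Y) = 3.0506 bits
✓ Chain rule verified.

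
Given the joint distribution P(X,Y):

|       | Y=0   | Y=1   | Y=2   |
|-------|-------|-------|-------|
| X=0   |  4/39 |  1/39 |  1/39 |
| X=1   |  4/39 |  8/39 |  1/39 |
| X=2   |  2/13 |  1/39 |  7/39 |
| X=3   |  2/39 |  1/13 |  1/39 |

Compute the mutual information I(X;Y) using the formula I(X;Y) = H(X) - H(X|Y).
0.2639 bits

I(X;Y) = H(X) - H(X|Y)

Marginal of X (row sums):
  P(X=0) = 4/39 + 1/39 + 1/39 = 2/13
  P(X=1) = 4/39 + 8/39 + 1/39 = 1/3
  P(X=2) = 2/13 + 1/39 + 7/39 = 14/39
  P(X=3) = 2/39 + 1/13 + 1/39 = 2/13
H(X) = -[(2/13)·log₂(2/13) + (1/3)·log₂(1/3) + (14/39)·log₂(14/39) + (2/13)·log₂(2/13)]
  = 0.41545 + 0.52832 + 0.53058 + 0.41545 = 1.8898 bits

Marginal of Y (column sums):
  P(Y=0) = 4/39 + 4/39 + 2/13 + 2/39 = 16/39
  P(Y=1) = 1/39 + 8/39 + 1/39 + 1/13 = 1/3
  P(Y=2) = 1/39 + 1/39 + 7/39 + 1/39 = 10/39
H(X|Y) = Σ_y P(y)·H(X|Y=y):
  Y=0: P(Y=0) = 16/39, P(X|Y=0) = (1/4, 1/4, 3/8, 1/8) → H(X|Y=0) = 1.90564
  Y=1: P(Y=1) = 1/3, P(X|Y=1) = (1/13, 8/13, 1/13, 3/13) → H(X|Y=1) = 1.48853
  Y=2: P(Y=2) = 10/39, P(X|Y=2) = (1/10, 1/10, 7/10, 1/10) → H(X|Y=2) = 1.35678
H(X|Y) = (16/39)·1.90564 + (1/3)·1.48853 + (10/39)·1.35678 = 1.6259 bits

I(X;Y) = H(X) - H(X|Y) = 1.8898 - 1.6259 = 0.2639 bits

Cross-check via I(X;Y) = H(X) + H(Y) - H(X,Y): computing H(Y) from the column sums and H(X,Y) from the 12 cells in the same way gives H(Y) = 1.5591 bits and H(X,Y) = 3.1850 bits, so
I(X;Y) = 1.8898 + 1.5591 - 3.1850 = 0.2639 bits ✓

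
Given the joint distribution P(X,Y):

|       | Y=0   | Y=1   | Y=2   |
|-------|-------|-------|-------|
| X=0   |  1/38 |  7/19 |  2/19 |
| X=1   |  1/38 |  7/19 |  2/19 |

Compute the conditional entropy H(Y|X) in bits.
1.0215 bits

H(Y|X) = H(X,Y) - H(X)

H(X,Y) = -Σ_{x,y} P(x,y) log₂ P(x,y). Per-cell terms -P(x,y)·log₂P(x,y):
  X=0: 0.13810, 0.53074, 0.34189
  X=1: 0.13810, 0.53074, 0.34189
Sum of the 6 terms: H(X,Y) = 2.0215 bits

Marginal of X (row sums):
  P(X=0) = 1/38 + 7/19 + 2/19 = 1/2
  P(X=1) = 1/38 + 7/19 + 2/19 = 1/2
H(X) = -[(1/2)·log₂(1/2) + (1/2)·log₂(1/2)]
  = 0.50000 + 0.50000 = 1.0000 bits

H(Y|X) = H(X,Y) - H(X) = 2.0215 - 1.0000 = 1.0215 bits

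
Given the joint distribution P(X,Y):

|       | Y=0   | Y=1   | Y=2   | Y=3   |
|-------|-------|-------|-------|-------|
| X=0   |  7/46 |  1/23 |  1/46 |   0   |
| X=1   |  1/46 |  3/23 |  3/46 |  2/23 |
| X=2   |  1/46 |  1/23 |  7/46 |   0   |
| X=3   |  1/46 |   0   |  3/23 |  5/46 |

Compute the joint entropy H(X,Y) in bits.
3.3782 bits

H(X,Y) = -Σ_{x,y} P(x,y) log₂ P(x,y). Per-cell terms -P(x,y)·log₂P(x,y):
  X=0: 0.41334, 0.19668, 0.12008, 0.00000
  X=1: 0.12008, 0.38330, 0.25687, 0.30640
  X=2: 0.12008, 0.19668, 0.41334, 0.00000
  X=3: 0.12008, 0.00000, 0.38330, 0.34800
  (cells with P = 0 contribute 0)
Sum of the 16 terms: H(X,Y) = 3.3782 bits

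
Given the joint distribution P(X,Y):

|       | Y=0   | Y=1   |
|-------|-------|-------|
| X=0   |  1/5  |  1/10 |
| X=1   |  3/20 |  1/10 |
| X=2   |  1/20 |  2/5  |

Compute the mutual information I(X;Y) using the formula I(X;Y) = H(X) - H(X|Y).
0.2263 bits

I(X;Y) = H(X) - H(X|Y)

Marginal of X (row sums):
  P(X=0) = 1/5 + 1/10 = 3/10
  P(X=1) = 3/20 + 1/10 = 1/4
  P(X=2) = 1/20 + 2/5 = 9/20
H(X) = -[(3/10)·log₂(3/10) + (1/4)·log₂(1/4) + (9/20)·log₂(9/20)]
  = 0.5211 + 0.5000 + 0.5184 = 1.5395 bits

Marginal of Y (column sums):
  P(Y=0) = 1/5 + 3/20 + 1/20 = 2/5
  P(Y=1) = 1/10 + 1/10 + 2/5 = 3/5
H(X|Y) = Σ_y P(y)·H(X|Y=y):
  Y=0: P(Y=0) = 2/5, P(X|Y=0) = (1/2, 3/8, 1/8) → H(X|Y=0) = 1.4056
  Y=1: P(Y=1) = 3/5, P(X|Y=1) = (1/6, 1/6, 2/3) → H(X|Y=1) = 1.2516
H(X|Y) = (2/5)·1.4056 + (3/5)·1.2516 = 1.3132 bits

I(X;Y) = H(X) - H(X|Y) = 1.5395 - 1.3132 = 0.2263 bits

Cross-check via I(X;Y) = H(X) + H(Y) - H(X,Y): computing H(Y) from the column sums and H(X,Y) from the 6 cells in the same way gives H(Y) = 0.9710 bits and H(X,Y) = 2.2842 bits, so
I(X;Y) = 1.5395 + 0.9710 - 2.2842 = 0.2263 bits ✓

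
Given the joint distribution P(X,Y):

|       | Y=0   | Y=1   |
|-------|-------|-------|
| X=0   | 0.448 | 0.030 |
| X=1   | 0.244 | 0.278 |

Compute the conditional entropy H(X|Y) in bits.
0.7899 bits

H(X|Y) = H(X,Y) - H(Y)

H(X,Y) = -Σ_{x,y} P(x,y) log₂ P(x,y). Per-cell terms -P(x,y)·log₂P(x,y):
  X=0: 0.51898, 0.15177
  X=1: 0.49655, 0.51342
Sum of the 4 terms: H(X,Y) = 1.68072 bits

Marginal of Y (column sums):
  P(Y=0) = 0.448 + 0.244 = 0.692
  P(Y=1) = 0.030 + 0.278 = 0.308
H(Y) = -[0.692·log₂(0.692) + 0.308·log₂(0.308)]
  = 0.36756 + 0.52329 = 0.89085 bits

H(X|Y) = H(X,Y) - H(Y) = 1.68072 - 0.89085 = 0.7899 bits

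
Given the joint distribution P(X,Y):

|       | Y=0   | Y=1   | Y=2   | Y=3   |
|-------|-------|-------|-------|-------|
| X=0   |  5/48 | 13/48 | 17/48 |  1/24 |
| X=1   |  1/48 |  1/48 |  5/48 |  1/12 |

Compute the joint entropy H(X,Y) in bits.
2.4430 bits

H(X,Y) = -Σ_{x,y} P(x,y) log₂ P(x,y). Per-cell terms -P(x,y)·log₂P(x,y):
  X=0: 0.33990, 0.51039, 0.53036, 0.19104
  X=1: 0.11635, 0.11635, 0.33990, 0.29875
Sum of the 8 terms: H(X,Y) = 2.4430 bits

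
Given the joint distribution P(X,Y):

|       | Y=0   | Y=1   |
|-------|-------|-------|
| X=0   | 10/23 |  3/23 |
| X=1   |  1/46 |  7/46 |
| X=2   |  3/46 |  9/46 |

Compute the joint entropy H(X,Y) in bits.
2.1565 bits

H(X,Y) = -Σ_{x,y} P(x,y) log₂ P(x,y). Per-cell terms -P(x,y)·log₂P(x,y):
  X=0: 0.5224, 0.3833
  X=1: 0.1201, 0.4133
  X=2: 0.2569, 0.4605
Sum of the 6 terms: H(X,Y) = 2.1565 bits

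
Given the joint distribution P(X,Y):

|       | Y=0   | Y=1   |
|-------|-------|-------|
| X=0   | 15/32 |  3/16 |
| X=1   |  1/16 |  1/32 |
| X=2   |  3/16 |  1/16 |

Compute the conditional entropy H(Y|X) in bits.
0.8553 bits

H(Y|X) = H(X,Y) - H(X)

H(X,Y) = -Σ_{x,y} P(x,y) log₂ P(x,y). Per-cell terms -P(x,y)·log₂P(x,y):
  X=0: 0.51239503, 0.45281953
  X=1: 0.25000000, 0.15625000
  X=2: 0.45281953, 0.25000000
Sum of the 6 terms: H(X,Y) = 2.0742841 bits

Marginal of X (row sums):
  P(X=0) = 15/32 + 3/16 = 21/32
  P(X=1) = 1/16 + 1/32 = 3/32
  P(X=2) = 3/16 + 1/16 = 1/4
H(X) = -[(21/32)·log₂(21/32) + (3/32)·log₂(3/32) + (1/4)·log₂(1/4)]
  = 0.39879169 + 0.32015977 + 0.50000000 = 1.2189515 bits

H(Y|X) = H(X,Y) - H(X) = 2.0742841 - 1.2189515 = 0.8553 bits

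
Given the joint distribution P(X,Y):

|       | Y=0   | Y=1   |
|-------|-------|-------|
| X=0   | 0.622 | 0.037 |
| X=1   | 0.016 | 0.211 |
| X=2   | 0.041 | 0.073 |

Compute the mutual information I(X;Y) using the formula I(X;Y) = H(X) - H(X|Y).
0.5090 bits

I(X;Y) = H(X) - H(X|Y)

Marginal of X (row sums):
  P(X=0) = 0.622 + 0.037 = 0.659
  P(X=1) = 0.016 + 0.211 = 0.227
  P(X=2) = 0.041 + 0.073 = 0.114
H(X) = -[0.659·log₂(0.659) + 0.227·log₂(0.227) + 0.114·log₂(0.114)]
  = 0.396487 + 0.485607 + 0.357150 = 1.23924 bits

Marginal of Y (column sums):
  P(Y=0) = 0.622 + 0.016 + 0.041 = 0.679
  P(Y=1) = 0.037 + 0.211 + 0.073 = 0.321
H(X|Y) = Σ_y P(y)·H(X|Y=y):
  Y=0: P(Y=0) = 0.679, P(X|Y=0) = (622/679, 16/679, 41/679) → H(X|Y=0) = 0.487829
  Y=1: P(Y=1) = 0.321, P(X|Y=1) = (37/321, 211/321, 73/321) → H(X|Y=1) = 1.243068
H(X|Y) = 0.679·0.487829 + 0.321·1.243068 = 0.73026 bits

I(X;Y) = H(X) - H(X|Y) = 1.23924 - 0.73026 = 0.5090 bits

Cross-check via I(X;Y) = H(X) + H(Y) - H(X,Y): computing H(Y) from the column sums and H(X,Y) from the 6 cells in the same way gives H(Y) = 0.90547 bits and H(X,Y) = 1.63573 bits, so
I(X;Y) = 1.23924 + 0.90547 - 1.63573 = 0.5090 bits ✓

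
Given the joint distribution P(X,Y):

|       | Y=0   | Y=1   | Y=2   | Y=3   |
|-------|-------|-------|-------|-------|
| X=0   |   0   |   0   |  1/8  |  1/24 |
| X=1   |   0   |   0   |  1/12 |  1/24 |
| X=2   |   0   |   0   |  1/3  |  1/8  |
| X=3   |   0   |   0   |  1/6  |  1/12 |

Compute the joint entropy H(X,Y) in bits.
2.6887 bits

H(X,Y) = -Σ_{x,y} P(x,y) log₂ P(x,y). Per-cell terms -P(x,y)·log₂P(x,y):
  X=0: 0.00000, 0.00000, 0.37500, 0.19104
  X=1: 0.00000, 0.00000, 0.29875, 0.19104
  X=2: 0.00000, 0.00000, 0.52832, 0.37500
  X=3: 0.00000, 0.00000, 0.43083, 0.29875
  (cells with P = 0 contribute 0)
Sum of the 16 terms: H(X,Y) = 2.6887 bits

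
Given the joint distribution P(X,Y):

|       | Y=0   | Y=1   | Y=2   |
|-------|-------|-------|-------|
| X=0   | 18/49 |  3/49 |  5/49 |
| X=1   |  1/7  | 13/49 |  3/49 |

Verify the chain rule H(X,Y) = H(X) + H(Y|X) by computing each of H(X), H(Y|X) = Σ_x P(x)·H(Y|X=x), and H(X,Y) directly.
H(X) = 0.9973 bits, H(Y|X) = 1.2718 bits, H(X,Y) = 2.2691 bits

Marginal of X (row sums):
  P(X=0) = 18/49 + 3/49 + 5/49 = 26/49
  P(X=1) = 1/7 + 13/49 + 3/49 = 23/49
H(X) = -[(26/49)·log₂(26/49) + (23/49)·log₂(23/49)]
  = 0.4851 + 0.5122 = 0.9973 bits

H(Y|X) = Σ_x P(x)·H(Y|X=x):
  X=0: P(X=0) = 26/49, P(Y|X=0) = (9/13, 3/26, 5/26) → H(Y|X=0) = 1.1842
  X=1: P(X=1) = 23/49, P(Y|X=1) = (7/23, 13/23, 3/23) → H(Y|X=1) = 1.3709
H(Y|X) = (26/49)·1.1842 + (23/49)·1.3709 = 1.2718 bits

H(X,Y) = -Σ_{x,y} P(x,y) log₂ P(x,y). Per-cell terms -P(x,y)·log₂P(x,y):
  X=0: 0.5307, 0.2467, 0.3360
  X=1: 0.4011, 0.5079, 0.2467
Sum of the 6 terms: H(X,Y) = 2.2691 bits

Chain rule check:
  H(X) + H(Y|X) = 0.9973 + 1.2718 = 2.2691 bits
  H(X,Y) = 2.2691 bits
✓ Chain rule verified.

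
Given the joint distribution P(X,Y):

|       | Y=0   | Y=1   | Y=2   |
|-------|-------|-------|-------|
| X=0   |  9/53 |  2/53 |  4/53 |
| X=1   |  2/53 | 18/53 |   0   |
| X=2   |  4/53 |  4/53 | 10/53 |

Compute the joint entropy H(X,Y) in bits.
2.6183 bits

H(X,Y) = -Σ_{x,y} P(x,y) log₂ P(x,y). Per-cell terms -P(x,y)·log₂P(x,y):
  X=0: 0.43438, 0.17841, 0.28135
  X=1: 0.17841, 0.52913, 0.00000
  X=2: 0.28135, 0.28135, 0.45396
  (cells with P = 0 contribute 0)
Sum of the 9 terms: H(X,Y) = 2.6183 bits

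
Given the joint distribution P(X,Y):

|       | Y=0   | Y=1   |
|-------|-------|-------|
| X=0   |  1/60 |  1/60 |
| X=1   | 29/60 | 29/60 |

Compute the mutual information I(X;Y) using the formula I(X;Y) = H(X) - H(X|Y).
0.0000 bits

I(X;Y) = H(X) - H(X|Y)

Marginal of X (row sums):
  P(X=0) = 1/60 + 1/60 = 1/30
  P(X=1) = 29/60 + 29/60 = 29/30
H(X) = -[(1/30)·log₂(1/30) + (29/30)·log₂(29/30)]
  = 0.16356 + 0.04728 = 0.2108 bits

Marginal of Y (column sums):
  P(Y=0) = 1/60 + 29/60 = 1/2
  P(Y=1) = 1/60 + 29/60 = 1/2
H(X|Y) = Σ_y P(y)·H(X|Y=y):
  Y=0: P(Y=0) = 1/2, P(X|Y=0) = (1/30, 29/30) → H(X|Y=0) = 0.21084
  Y=1: P(Y=1) = 1/2, P(X|Y=1) = (1/30, 29/30) → H(X|Y=1) = 0.21084
H(X|Y) = (1/2)·0.21084 + (1/2)·0.21084 = 0.2108 bits

I(X;Y) = H(X) - H(X|Y) = 0.2108 - 0.2108 = 0.0000 bits

Cross-check via I(X;Y) = H(X) + H(Y) - H(X,Y): computing H(Y) from the column sums and H(X,Y) from the 4 cells in the same way gives H(Y) = 1.0000 bits and H(X,Y) = 1.2108 bits, so
I(X;Y) = 0.2108 + 1.0000 - 1.2108 = 0.0000 bits ✓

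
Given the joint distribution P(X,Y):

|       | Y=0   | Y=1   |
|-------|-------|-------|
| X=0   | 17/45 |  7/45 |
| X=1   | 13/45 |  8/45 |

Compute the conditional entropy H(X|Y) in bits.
0.9904 bits

H(X|Y) = H(X,Y) - H(Y)

H(X,Y) = -Σ_{x,y} P(x,y) log₂ P(x,y). Per-cell terms -P(x,y)·log₂P(x,y):
  X=0: 0.53055, 0.41759
  X=1: 0.51752, 0.44300
Sum of the 4 terms: H(X,Y) = 1.9087 bits

Marginal of Y (column sums):
  P(Y=0) = 17/45 + 13/45 = 2/3
  P(Y=1) = 7/45 + 8/45 = 1/3
H(Y) = -[(2/3)·log₂(2/3) + (1/3)·log₂(1/3)]
  = 0.38998 + 0.52832 = 0.9183 bits

H(X|Y) = H(X,Y) - H(Y) = 1.9087 - 0.9183 = 0.9904 bits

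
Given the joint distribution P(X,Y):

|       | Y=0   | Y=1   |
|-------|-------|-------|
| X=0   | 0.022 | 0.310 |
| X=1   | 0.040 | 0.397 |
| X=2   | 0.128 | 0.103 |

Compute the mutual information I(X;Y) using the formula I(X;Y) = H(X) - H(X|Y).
0.1627 bits

I(X;Y) = H(X) - H(X|Y)

Marginal of X (row sums):
  P(X=0) = 0.022 + 0.310 = 0.332
  P(X=1) = 0.040 + 0.397 = 0.437
  P(X=2) = 0.128 + 0.103 = 0.231
H(X) = -[0.332·log₂(0.332) + 0.437·log₂(0.437) + 0.231·log₂(0.231)]
  = 0.52813 + 0.52191 + 0.48834 = 1.5384 bits

Marginal of Y (column sums):
  P(Y=0) = 0.022 + 0.040 + 0.128 = 0.190
  P(Y=1) = 0.310 + 0.397 + 0.103 = 0.810
H(X|Y) = Σ_y P(y)·H(X|Y=y):
  Y=0: P(Y=0) = 0.190, P(X|Y=0) = (11/95, 4/19, 64/95) → H(X|Y=0) = 1.21730
  Y=1: P(Y=1) = 0.810, P(X|Y=1) = (31/81, 397/810, 103/810) → H(X|Y=1) = 1.41288
H(X|Y) = 0.190·1.21730 + 0.810·1.41288 = 1.3757 bits

I(X;Y) = H(X) - H(X|Y) = 1.5384 - 1.3757 = 0.1627 bits

Cross-check via I(X;Y) = H(X) + H(Y) - H(X,Y): computing H(Y) from the column sums and H(X,Y) from the 6 cells in the same way gives H(Y) = 0.7015 bits and H(X,Y) = 2.0772 bits, so
I(X;Y) = 1.5384 + 0.7015 - 2.0772 = 0.1627 bits ✓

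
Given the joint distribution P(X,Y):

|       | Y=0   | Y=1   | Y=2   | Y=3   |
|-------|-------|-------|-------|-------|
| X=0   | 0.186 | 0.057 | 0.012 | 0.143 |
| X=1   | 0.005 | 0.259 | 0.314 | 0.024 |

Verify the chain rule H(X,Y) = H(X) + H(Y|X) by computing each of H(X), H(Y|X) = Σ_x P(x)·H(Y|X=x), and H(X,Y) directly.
H(X) = 0.9698 bits, H(Y|X) = 1.3919 bits, H(X,Y) = 2.3616 bits

Marginal of X (row sums):
  P(X=0) = 0.186 + 0.057 + 0.012 + 0.143 = 0.398
  P(X=1) = 0.005 + 0.259 + 0.314 + 0.024 = 0.602
H(X) = -[0.398·log₂(0.398) + 0.602·log₂(0.602)]
  = 0.52901 + 0.44076 = 0.9698 bits

H(Y|X) = Σ_x P(x)·H(Y|X=x):
  X=0: P(X=0) = 0.398, P(Y|X=0) = (93/199, 57/398, 6/199, 143/398) → H(Y|X=0) = 1.59733
  X=1: P(X=1) = 0.602, P(Y|X=1) = (5/602, 37/86, 157/301, 12/301) → H(Y|X=1) = 1.25602
H(Y|X) = 0.398·1.59733 + 0.602·1.25602 = 1.3919 bits

H(X,Y) = -Σ_{x,y} P(x,y) log₂ P(x,y). Per-cell terms -P(x,y)·log₂P(x,y):
  X=0: 0.45135, 0.23557, 0.07657, 0.40125
  X=1: 0.03822, 0.50478, 0.52475, 0.12914
Sum of the 8 terms: H(X,Y) = 2.3616 bits

Chain rule check:
  H(X) + H(Y|X) = 0.9698 + 1.3919 = 2.3617 bits
  H(X,Y) = 2.3616 bits
✓ Chain rule verified (Δ = 0.0001 is 4-dp rounding noise: each of the three values was rounded independently).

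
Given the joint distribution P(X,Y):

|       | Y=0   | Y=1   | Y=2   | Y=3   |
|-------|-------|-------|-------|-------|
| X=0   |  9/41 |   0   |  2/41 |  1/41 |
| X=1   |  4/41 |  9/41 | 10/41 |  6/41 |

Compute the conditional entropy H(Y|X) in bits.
1.6613 bits

H(Y|X) = H(X,Y) - H(X)

H(X,Y) = -Σ_{x,y} P(x,y) log₂ P(x,y). Per-cell terms -P(x,y)·log₂P(x,y):
  X=0: 0.4802, 0.0000, 0.2126, 0.1307
  X=1: 0.3276, 0.4802, 0.4965, 0.4057
  (cells with P = 0 contribute 0)
Sum of the 8 terms: H(X,Y) = 2.5335 bits

Marginal of X (row sums):
  P(X=0) = 9/41 + 0 + 2/41 + 1/41 = 12/41
  P(X=1) = 4/41 + 9/41 + 10/41 + 6/41 = 29/41
H(X) = -[(12/41)·log₂(12/41) + (29/41)·log₂(29/41)]
  = 0.5188 + 0.3534 = 0.8722 bits

H(Y|X) = H(X,Y) - H(X) = 2.5335 - 0.8722 = 1.6613 bits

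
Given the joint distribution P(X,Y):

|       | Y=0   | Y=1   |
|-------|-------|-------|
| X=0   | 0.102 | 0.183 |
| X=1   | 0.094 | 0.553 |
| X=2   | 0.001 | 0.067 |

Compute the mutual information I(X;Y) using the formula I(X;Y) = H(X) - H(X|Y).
0.0534 bits

I(X;Y) = H(X) - H(X|Y)

Marginal of X (row sums):
  P(X=0) = 0.102 + 0.183 = 0.285
  P(X=1) = 0.094 + 0.553 = 0.647
  P(X=2) = 0.001 + 0.067 = 0.068
H(X) = -[0.285·log₂(0.285) + 0.647·log₂(0.647) + 0.068·log₂(0.068)]
  = 0.51613 + 0.40642 + 0.26373 = 1.1863 bits

Marginal of Y (column sums):
  P(Y=0) = 0.102 + 0.094 + 0.001 = 0.197
  P(Y=1) = 0.183 + 0.553 + 0.067 = 0.803
H(X|Y) = Σ_y P(y)·H(X|Y=y):
  Y=0: P(Y=0) = 0.197, P(X|Y=0) = (102/197, 94/197, 1/197) → H(X|Y=0) = 1.03972
  Y=1: P(Y=1) = 0.803, P(X|Y=1) = (183/803, 553/803, 67/803) → H(X|Y=1) = 1.15578
H(X|Y) = 0.197·1.03972 + 0.803·1.15578 = 1.1329 bits

I(X;Y) = H(X) - H(X|Y) = 1.1863 - 1.1329 = 0.0534 bits

Cross-check via I(X;Y) = H(X) + H(Y) - H(X,Y): computing H(Y) from the column sums and H(X,Y) from the 6 cells in the same way gives H(Y) = 0.7159 bits and H(X,Y) = 1.8488 bits, so
I(X;Y) = 1.1863 + 0.7159 - 1.8488 = 0.0534 bits ✓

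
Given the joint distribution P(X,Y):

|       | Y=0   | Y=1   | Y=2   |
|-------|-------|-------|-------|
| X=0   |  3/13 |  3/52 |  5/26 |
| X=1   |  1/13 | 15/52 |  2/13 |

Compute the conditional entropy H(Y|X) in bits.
1.4016 bits

H(Y|X) = H(X,Y) - H(X)

H(X,Y) = -Σ_{x,y} P(x,y) log₂ P(x,y). Per-cell terms -P(x,y)·log₂P(x,y):
  X=0: 0.48819, 0.23743, 0.45741
  X=1: 0.28465, 0.51737, 0.41545
Sum of the 6 terms: H(X,Y) = 2.4005 bits

Marginal of X (row sums):
  P(X=0) = 3/13 + 3/52 + 5/26 = 25/52
  P(X=1) = 1/13 + 15/52 + 2/13 = 27/52
H(X) = -[(25/52)·log₂(25/52) + (27/52)·log₂(27/52)]
  = 0.50797 + 0.49096 = 0.9989 bits

H(Y|X) = H(X,Y) - H(X) = 2.4005 - 0.9989 = 1.4016 bits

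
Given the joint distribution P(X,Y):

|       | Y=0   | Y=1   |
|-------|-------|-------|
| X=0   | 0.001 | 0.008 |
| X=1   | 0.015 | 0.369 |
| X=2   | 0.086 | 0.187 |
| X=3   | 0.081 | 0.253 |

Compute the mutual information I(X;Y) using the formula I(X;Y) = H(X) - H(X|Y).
0.0784 bits

I(X;Y) = H(X) - H(X|Y)

Marginal of X (row sums):
  P(X=0) = 0.001 + 0.008 = 0.009
  P(X=1) = 0.015 + 0.369 = 0.384
  P(X=2) = 0.086 + 0.187 = 0.273
  P(X=3) = 0.081 + 0.253 = 0.334
H(X) = -[0.009·log₂(0.009) + 0.384·log₂(0.384) + 0.273·log₂(0.273) + 0.334·log₂(0.334)]
  = 0.06116 + 0.53024 + 0.51134 + 0.52841 = 1.63115 bits

Marginal of Y (column sums):
  P(Y=0) = 0.001 + 0.015 + 0.086 + 0.081 = 0.183
  P(Y=1) = 0.008 + 0.369 + 0.187 + 0.253 = 0.817
H(X|Y) = Σ_y P(y)·H(X|Y=y):
  Y=0: P(Y=0) = 0.183, P(X|Y=0) = (1/183, 5/61, 86/183, 27/61) → H(X|Y=0) = 1.36931
  Y=1: P(Y=1) = 0.817, P(X|Y=1) = (8/817, 369/817, 187/817, 253/817) → H(X|Y=1) = 1.59389
H(X|Y) = 0.183·1.36931 + 0.817·1.59389 = 1.55279 bits

I(X;Y) = H(X) - H(X|Y) = 1.63115 - 1.55279 = 0.0784 bits

Cross-check via I(X;Y) = H(X) + H(Y) - H(X,Y): computing H(Y) from the column sums and H(X,Y) from the 8 cells in the same way gives H(Y) = 0.68660 bits and H(X,Y) = 2.23939 bits, so
I(X;Y) = 1.63115 + 0.68660 - 2.23939 = 0.0784 bits ✓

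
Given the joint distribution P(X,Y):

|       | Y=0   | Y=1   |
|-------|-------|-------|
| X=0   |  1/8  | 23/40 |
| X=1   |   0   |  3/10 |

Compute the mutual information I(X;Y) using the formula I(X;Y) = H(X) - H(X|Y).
0.0697 bits

I(X;Y) = H(X) - H(X|Y)

Marginal of X (row sums):
  P(X=0) = 1/8 + 23/40 = 7/10
  P(X=1) = 0 + 3/10 = 3/10
H(X) = -[(7/10)·log₂(7/10) + (3/10)·log₂(3/10)]
  = 0.3602 + 0.5211 = 0.8813 bits

Marginal of Y (column sums):
  P(Y=0) = 1/8 + 0 = 1/8
  P(Y=1) = 23/40 + 3/10 = 7/8
H(X|Y) = Σ_y P(y)·H(X|Y=y):
  Y=0: P(Y=0) = 1/8, P(X|Y=0) = (1, 0) → H(X|Y=0) = 0.0000
  Y=1: P(Y=1) = 7/8, P(X|Y=1) = (23/35, 12/35) → H(X|Y=1) = 0.9275
H(X|Y) = (1/8)·0.0000 + (7/8)·0.9275 = 0.8116 bits

I(X;Y) = H(X) - H(X|Y) = 0.8813 - 0.8116 = 0.0697 bits

Cross-check via I(X;Y) = H(X) + H(Y) - H(X,Y): computing H(Y) from the column sums and H(X,Y) from the 4 cells in the same way gives H(Y) = 0.5436 bits and H(X,Y) = 1.3552 bits, so
I(X;Y) = 0.8813 + 0.5436 - 1.3552 = 0.0697 bits ✓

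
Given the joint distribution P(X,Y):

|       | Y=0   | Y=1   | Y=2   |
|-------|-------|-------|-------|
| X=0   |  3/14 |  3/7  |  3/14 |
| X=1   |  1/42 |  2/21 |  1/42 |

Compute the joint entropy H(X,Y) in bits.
2.0562 bits

H(X,Y) = -Σ_{x,y} P(x,y) log₂ P(x,y). Per-cell terms -P(x,y)·log₂P(x,y):
  X=0: 0.4762, 0.5239, 0.4762
  X=1: 0.1284, 0.3231, 0.1284
Sum of the 6 terms: H(X,Y) = 2.0562 bits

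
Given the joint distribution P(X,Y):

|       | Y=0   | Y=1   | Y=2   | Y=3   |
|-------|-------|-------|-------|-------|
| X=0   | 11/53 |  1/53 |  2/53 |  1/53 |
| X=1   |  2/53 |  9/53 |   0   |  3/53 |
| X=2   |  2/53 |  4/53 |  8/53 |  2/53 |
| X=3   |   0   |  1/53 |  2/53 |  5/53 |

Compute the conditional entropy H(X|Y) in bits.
1.3836 bits

H(X|Y) = H(X,Y) - H(Y)

H(X,Y) = -Σ_{x,y} P(x,y) log₂ P(x,y). Per-cell terms -P(x,y)·log₂P(x,y):
  X=0: 0.47082, 0.10807, 0.17841, 0.10807
  X=1: 0.17841, 0.43438, 0.00000, 0.23451
  X=2: 0.17841, 0.28135, 0.41176, 0.17841
  X=3: 0.00000, 0.10807, 0.17841, 0.32132
  (cells with P = 0 contribute 0)
Sum of the 16 terms: H(X,Y) = 3.3704 bits

Marginal of Y (column sums):
  P(Y=0) = 11/53 + 2/53 + 2/53 + 0 = 15/53
  P(Y=1) = 1/53 + 9/53 + 4/53 + 1/53 = 15/53
  P(Y=2) = 2/53 + 0 + 8/53 + 2/53 = 12/53
  P(Y=3) = 1/53 + 3/53 + 2/53 + 5/53 = 11/53
H(Y) = -[(15/53)·log₂(15/53) + (15/53)·log₂(15/53) + (12/53)·log₂(12/53) + (11/53)·log₂(11/53)]
  = 0.51539 + 0.51539 + 0.48520 + 0.47082 = 1.9868 bits

H(X|Y) = H(X,Y) - H(Y) = 3.3704 - 1.9868 = 1.3836 bits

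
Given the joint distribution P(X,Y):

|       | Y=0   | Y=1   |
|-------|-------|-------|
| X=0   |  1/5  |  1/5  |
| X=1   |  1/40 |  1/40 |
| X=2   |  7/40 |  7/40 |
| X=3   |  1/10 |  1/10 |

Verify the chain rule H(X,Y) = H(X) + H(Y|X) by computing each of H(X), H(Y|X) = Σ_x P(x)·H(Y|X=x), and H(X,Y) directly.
H(X) = 1.7394 bits, H(Y|X) = 1.0000 bits, H(X,Y) = 2.7394 bits

Marginal of X (row sums):
  P(X=0) = 1/5 + 1/5 = 2/5
  P(X=1) = 1/40 + 1/40 = 1/20
  P(X=2) = 7/40 + 7/40 = 7/20
  P(X=3) = 1/10 + 1/10 = 1/5
H(X) = -[(2/5)·log₂(2/5) + (1/20)·log₂(1/20) + (7/20)·log₂(7/20) + (1/5)·log₂(1/5)]
  = 0.5288 + 0.2161 + 0.5301 + 0.4644 = 1.7394 bits

H(Y|X) = Σ_x P(x)·H(Y|X=x):
  X=0: P(X=0) = 2/5, P(Y|X=0) = (1/2, 1/2) → H(Y|X=0) = 1.0000
  X=1: P(X=1) = 1/20, P(Y|X=1) = (1/2, 1/2) → H(Y|X=1) = 1.0000
  X=2: P(X=2) = 7/20, P(Y|X=2) = (1/2, 1/2) → H(Y|X=2) = 1.0000
  X=3: P(X=3) = 1/5, P(Y|X=3) = (1/2, 1/2) → H(Y|X=3) = 1.0000
H(Y|X) = (2/5)·1.0000 + (1/20)·1.0000 + (7/20)·1.0000 + (1/5)·1.0000 = 1.0000 bits

H(X,Y) = -Σ_{x,y} P(x,y) log₂ P(x,y). Per-cell terms -P(x,y)·log₂P(x,y):
  X=0: 0.4644, 0.4644
  X=1: 0.1330, 0.1330
  X=2: 0.4401, 0.4401
  X=3: 0.3322, 0.3322
Sum of the 8 terms: H(X,Y) = 2.7394 bits

Chain rule check:
  H(X) + H(Y|X) = 1.7394 + 1.0000 = 2.7394 bits
  H(X,Y) = 2.7394 bits
✓ Chain rule verified.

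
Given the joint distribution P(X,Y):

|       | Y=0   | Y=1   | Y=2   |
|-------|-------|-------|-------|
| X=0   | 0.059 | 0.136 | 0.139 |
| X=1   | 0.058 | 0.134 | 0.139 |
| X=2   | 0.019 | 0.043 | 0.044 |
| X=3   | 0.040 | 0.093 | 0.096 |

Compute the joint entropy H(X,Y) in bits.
3.3817 bits

H(X,Y) = -Σ_{x,y} P(x,y) log₂ P(x,y). Per-cell terms -P(x,y)·log₂P(x,y):
  X=0: 0.24091, 0.39145, 0.39571
  X=1: 0.23825, 0.38856, 0.39571
  X=2: 0.10864, 0.19520, 0.19828
  X=3: 0.18575, 0.31868, 0.32456
Sum of the 12 terms: H(X,Y) = 3.3817 bits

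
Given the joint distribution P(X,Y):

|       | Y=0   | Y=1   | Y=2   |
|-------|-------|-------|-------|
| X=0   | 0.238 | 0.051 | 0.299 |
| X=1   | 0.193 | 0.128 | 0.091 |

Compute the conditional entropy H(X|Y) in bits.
0.8876 bits

H(X|Y) = H(X,Y) - H(Y)

H(X,Y) = -Σ_{x,y} P(x,y) log₂ P(x,y). Per-cell terms -P(x,y)·log₂P(x,y):
  X=0: 0.49289, 0.21896, 0.52079
  X=1: 0.45805, 0.37962, 0.31468
Sum of the 6 terms: H(X,Y) = 2.3850 bits

Marginal of Y (column sums):
  P(Y=0) = 0.238 + 0.193 = 0.431
  P(Y=1) = 0.051 + 0.128 = 0.179
  P(Y=2) = 0.299 + 0.091 = 0.390
H(Y) = -[0.431·log₂(0.431) + 0.179·log₂(0.179) + 0.390·log₂(0.390)]
  = 0.52334 + 0.44427 + 0.52980 = 1.4974 bits

H(X|Y) = H(X,Y) - H(Y) = 2.3850 - 1.4974 = 0.8876 bits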